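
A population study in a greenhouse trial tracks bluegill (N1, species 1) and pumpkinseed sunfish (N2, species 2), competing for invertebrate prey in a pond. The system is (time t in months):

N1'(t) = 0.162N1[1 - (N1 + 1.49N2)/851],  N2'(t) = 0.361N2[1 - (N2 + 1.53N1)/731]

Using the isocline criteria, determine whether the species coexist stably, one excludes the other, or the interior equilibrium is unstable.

unstable coexistence (outcome depends on initial conditions)

Compare the nullcline intercepts: K1/α12 = 851/1.49 = 571 < K2 = 731; K2/α21 = 731/1.53 = 478 < K1 = 851.
Since both are reversed, neither can invade when rare; the interior point is a saddle.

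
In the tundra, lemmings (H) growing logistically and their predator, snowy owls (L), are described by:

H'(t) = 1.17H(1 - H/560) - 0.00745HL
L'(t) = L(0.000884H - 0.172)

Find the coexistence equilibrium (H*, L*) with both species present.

H* ≈ 195, L* ≈ 102

From dL/dt = 0 with L > 0: 0.000884H* = 0.172, so H* = 195.
Substitute into dH/dt = 0: 1.17(1 - 195/560) = 0.00745L*.
The bracket is 0.653, giving L* = 0.763/0.00745 = 102.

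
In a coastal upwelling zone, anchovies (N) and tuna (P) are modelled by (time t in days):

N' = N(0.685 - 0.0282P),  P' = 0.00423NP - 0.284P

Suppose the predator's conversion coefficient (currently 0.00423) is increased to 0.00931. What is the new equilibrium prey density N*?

At the interior fixed point, setting dP/dt = 0 with P > 0 fixes N* = (predator death rate)/(NP coefficient) — independent of the other coefficients.
With the change, N* = 0.284/0.00931 = 30.5; it falls from 67.1.

N* ≈ 30.5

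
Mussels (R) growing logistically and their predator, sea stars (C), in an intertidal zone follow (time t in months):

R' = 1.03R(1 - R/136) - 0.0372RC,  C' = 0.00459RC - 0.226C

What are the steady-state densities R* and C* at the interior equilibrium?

R* ≈ 49.2, C* ≈ 17.7

From dC/dt = 0 with C > 0: 0.00459R* = 0.226, so R* = 49.2.
Substitute into dR/dt = 0: 1.03(1 - 49.2/136) = 0.0372C*.
The bracket is 0.638, giving C* = 0.657/0.0372 = 17.7.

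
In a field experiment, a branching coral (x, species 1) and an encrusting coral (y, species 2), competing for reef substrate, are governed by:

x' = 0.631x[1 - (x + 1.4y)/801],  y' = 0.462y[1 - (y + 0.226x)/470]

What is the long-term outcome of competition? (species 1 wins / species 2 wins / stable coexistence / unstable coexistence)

Compare the nullcline intercepts: K1/α12 = 801/1.4 = 572 > K2 = 470; K2/α21 = 470/0.226 = 2080 > K1 = 801.
Since both inequalities hold, each species can invade when rare, so the interior equilibrium is stable.

stable coexistence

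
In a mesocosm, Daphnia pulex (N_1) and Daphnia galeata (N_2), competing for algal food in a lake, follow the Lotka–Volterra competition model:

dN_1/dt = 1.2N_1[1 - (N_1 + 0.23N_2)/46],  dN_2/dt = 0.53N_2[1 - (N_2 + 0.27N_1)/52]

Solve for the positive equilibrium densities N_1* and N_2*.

N_1* ≈ 36.3, N_2* ≈ 42.2

Setting both brackets to zero gives the nullclines N_1 + 0.23N_2 = 46 and 0.27N_1 + N_2 = 52.
Substituting N_2 = 52 - 0.27N_1 into the first: N_1(1 - 0.23·0.27) = 46 - 0.23·52.
So N_1* = 34/0.938 = 36.3, and then N_2* = 52 - 0.27·36.3 = 42.2.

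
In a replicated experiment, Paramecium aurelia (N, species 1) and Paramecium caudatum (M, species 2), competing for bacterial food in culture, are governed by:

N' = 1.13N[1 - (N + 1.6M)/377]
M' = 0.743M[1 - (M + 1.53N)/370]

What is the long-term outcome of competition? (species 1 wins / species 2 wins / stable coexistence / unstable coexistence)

Compare the nullcline intercepts: K1/α12 = 377/1.6 = 236 < K2 = 370; K2/α21 = 370/1.53 = 242 < K1 = 377.
Since both are reversed, neither can invade when rare; the interior point is a saddle.

unstable coexistence (outcome depends on initial conditions)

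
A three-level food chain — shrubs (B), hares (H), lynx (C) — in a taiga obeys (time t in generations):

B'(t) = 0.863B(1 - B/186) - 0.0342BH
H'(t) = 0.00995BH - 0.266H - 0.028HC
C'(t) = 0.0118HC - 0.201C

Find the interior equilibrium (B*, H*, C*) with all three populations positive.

From dC/dt = 0: 0.0118H* = 0.201, so H* = 17.
From dB/dt = 0: 0.863(1 - B*/186) = 0.0342·17, giving B* = 186·(1 - 0.675) = 60.4.
From dH/dt = 0: 0.00995·60.4 - 0.266 = 0.028C*, so C* = 0.335/0.028 = 12.

B* ≈ 60.4, H* ≈ 17, C* ≈ 12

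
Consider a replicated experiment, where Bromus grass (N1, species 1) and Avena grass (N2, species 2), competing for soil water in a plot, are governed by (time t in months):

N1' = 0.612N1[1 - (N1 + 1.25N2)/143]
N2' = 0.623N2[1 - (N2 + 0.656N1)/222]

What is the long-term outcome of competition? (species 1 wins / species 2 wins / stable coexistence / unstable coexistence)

Compare the nullcline intercepts: K1/α12 = 143/1.25 = 114 < K2 = 222; K2/α21 = 222/0.656 = 338 > K1 = 143.
Since the inequalities point opposite ways, species 2 can invade but species 1 cannot.

species 2 excludes species 1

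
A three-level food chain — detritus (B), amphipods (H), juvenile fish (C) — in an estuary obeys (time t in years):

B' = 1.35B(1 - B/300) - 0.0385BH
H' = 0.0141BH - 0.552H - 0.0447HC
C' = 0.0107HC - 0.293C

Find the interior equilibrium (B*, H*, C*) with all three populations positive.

B* ≈ 65.7, H* ≈ 27.4, C* ≈ 8.38

From dC/dt = 0: 0.0107H* = 0.293, so H* = 27.4.
From dB/dt = 0: 1.35(1 - B*/300) = 0.0385·27.4, giving B* = 300·(1 - 0.781) = 65.7.
From dH/dt = 0: 0.0141·65.7 - 0.552 = 0.0447C*, so C* = 0.375/0.0447 = 8.38.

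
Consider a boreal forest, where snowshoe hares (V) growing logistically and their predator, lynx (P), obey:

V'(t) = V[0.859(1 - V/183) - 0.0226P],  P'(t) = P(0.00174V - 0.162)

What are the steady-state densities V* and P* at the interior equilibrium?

V* ≈ 93.1, P* ≈ 18.7

From dP/dt = 0 with P > 0: 0.00174V* = 0.162, so V* = 93.1.
Substitute into dV/dt = 0: 0.859(1 - 93.1/183) = 0.0226P*.
The bracket is 0.491, giving P* = 0.422/0.0226 = 18.7.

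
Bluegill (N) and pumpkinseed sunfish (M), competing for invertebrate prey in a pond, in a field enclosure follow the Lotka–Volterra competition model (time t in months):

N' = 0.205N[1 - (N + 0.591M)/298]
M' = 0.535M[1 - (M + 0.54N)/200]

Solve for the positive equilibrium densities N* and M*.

Setting both brackets to zero gives the nullclines N + 0.591M = 298 and 0.54N + M = 200.
Substituting M = 200 - 0.54N into the first: N(1 - 0.591·0.54) = 298 - 0.591·200.
So N* = 180/0.681 = 264, and then M* = 200 - 0.54·264 = 57.4.

N* ≈ 264, M* ≈ 57.4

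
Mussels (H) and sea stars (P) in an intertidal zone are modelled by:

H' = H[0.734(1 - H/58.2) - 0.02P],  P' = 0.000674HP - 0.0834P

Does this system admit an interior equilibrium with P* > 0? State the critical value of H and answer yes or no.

Threshold H = 124; K < 124, so no, the predator goes extinct.

The predator equation gives dP/dt > 0 only when H > 0.0834/0.000674 = 124.
Without the predator, H → K = 58.2. Since 58.2 < 124, the predator cannot invade.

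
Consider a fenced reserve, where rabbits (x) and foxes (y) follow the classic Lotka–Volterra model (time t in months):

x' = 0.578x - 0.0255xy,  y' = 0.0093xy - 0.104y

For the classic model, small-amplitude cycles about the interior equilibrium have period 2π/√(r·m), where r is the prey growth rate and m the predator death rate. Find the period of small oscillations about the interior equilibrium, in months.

T ≈ 25.6 months

Here r = 0.578 and m = 0.104, so r·m = 0.0601.
ω = √0.0601 = 0.245 per month, hence T = 2π/ω ≈ 25.6 months.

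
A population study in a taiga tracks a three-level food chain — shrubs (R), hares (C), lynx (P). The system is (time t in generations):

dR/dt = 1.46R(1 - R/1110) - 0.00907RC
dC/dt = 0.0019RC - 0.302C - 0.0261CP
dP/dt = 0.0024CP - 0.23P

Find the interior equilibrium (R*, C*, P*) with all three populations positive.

R* ≈ 449, C* ≈ 95.8, P* ≈ 21.1

From dP/dt = 0: 0.0024C* = 0.23, so C* = 95.8.
From dR/dt = 0: 1.46(1 - R*/1110) = 0.00907·95.8, giving R* = 1110·(1 - 0.595) = 449.
From dC/dt = 0: 0.0019·449 - 0.302 = 0.0261P*, so P* = 0.551/0.0261 = 21.1.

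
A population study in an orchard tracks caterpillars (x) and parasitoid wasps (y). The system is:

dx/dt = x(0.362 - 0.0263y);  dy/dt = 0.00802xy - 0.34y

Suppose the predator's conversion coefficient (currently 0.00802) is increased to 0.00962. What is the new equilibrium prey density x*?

x* ≈ 35.3

At the interior fixed point, setting dy/dt = 0 with y > 0 fixes x* = (predator death rate)/(xy coefficient) — independent of the other coefficients.
With the change, x* = 0.34/0.00962 = 35.3; it falls from 42.4.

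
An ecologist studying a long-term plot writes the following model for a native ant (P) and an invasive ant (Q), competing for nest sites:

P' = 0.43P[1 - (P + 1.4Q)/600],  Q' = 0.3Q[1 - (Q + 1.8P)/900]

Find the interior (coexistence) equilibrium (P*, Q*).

P* ≈ 434, Q* ≈ 118

Setting both brackets to zero gives the nullclines P + 1.4Q = 600 and 1.8P + Q = 900.
Substituting Q = 900 - 1.8P into the first: P(1 - 1.4·1.8) = 600 - 1.4·900.
So P* = -660/-1.52 = 434, and then Q* = 900 - 1.8·434 = 118.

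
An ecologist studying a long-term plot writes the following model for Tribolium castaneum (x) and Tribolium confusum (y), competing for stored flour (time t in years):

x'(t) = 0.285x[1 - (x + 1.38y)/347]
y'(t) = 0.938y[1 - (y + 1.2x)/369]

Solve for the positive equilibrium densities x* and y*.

Setting both brackets to zero gives the nullclines x + 1.38y = 347 and 1.2x + y = 369.
Substituting y = 369 - 1.2x into the first: x(1 - 1.38·1.2) = 347 - 1.38·369.
So x* = -162/-0.656 = 247, and then y* = 369 - 1.2·247 = 72.3.

x* ≈ 247, y* ≈ 72.3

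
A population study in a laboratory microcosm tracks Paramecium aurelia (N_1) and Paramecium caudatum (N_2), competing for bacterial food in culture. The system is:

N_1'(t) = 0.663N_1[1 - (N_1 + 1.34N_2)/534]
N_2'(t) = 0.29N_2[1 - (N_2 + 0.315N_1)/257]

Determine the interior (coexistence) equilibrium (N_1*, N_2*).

N_1* ≈ 328, N_2* ≈ 154

Setting both brackets to zero gives the nullclines N_1 + 1.34N_2 = 534 and 0.315N_1 + N_2 = 257.
Substituting N_2 = 257 - 0.315N_1 into the first: N_1(1 - 1.34·0.315) = 534 - 1.34·257.
So N_1* = 190/0.578 = 328, and then N_2* = 257 - 0.315·328 = 154.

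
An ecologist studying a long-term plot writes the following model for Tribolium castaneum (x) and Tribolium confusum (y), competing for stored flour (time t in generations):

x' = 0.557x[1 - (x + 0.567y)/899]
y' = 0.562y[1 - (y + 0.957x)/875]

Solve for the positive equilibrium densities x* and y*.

Setting both brackets to zero gives the nullclines x + 0.567y = 899 and 0.957x + y = 875.
Substituting y = 875 - 0.957x into the first: x(1 - 0.567·0.957) = 899 - 0.567·875.
So x* = 403/0.457 = 881, and then y* = 875 - 0.957·881 = 32.

x* ≈ 881, y* ≈ 32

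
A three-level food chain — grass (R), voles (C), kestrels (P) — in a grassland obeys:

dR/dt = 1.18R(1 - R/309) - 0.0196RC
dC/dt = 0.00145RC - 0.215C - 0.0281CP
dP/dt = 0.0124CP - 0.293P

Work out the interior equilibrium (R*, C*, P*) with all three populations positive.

R* ≈ 188, C* ≈ 23.6, P* ≈ 2.04

From dP/dt = 0: 0.0124C* = 0.293, so C* = 23.6.
From dR/dt = 0: 1.18(1 - R*/309) = 0.0196·23.6, giving R* = 309·(1 - 0.392) = 188.
From dC/dt = 0: 0.00145·188 - 0.215 = 0.0281P*, so P* = 0.0572/0.0281 = 2.04.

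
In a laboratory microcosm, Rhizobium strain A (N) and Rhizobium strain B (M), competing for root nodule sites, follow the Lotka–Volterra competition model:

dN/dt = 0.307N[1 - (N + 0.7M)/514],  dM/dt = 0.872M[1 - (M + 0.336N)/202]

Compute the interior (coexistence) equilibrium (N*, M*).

N* ≈ 487, M* ≈ 38.3

Setting both brackets to zero gives the nullclines N + 0.7M = 514 and 0.336N + M = 202.
Substituting M = 202 - 0.336N into the first: N(1 - 0.7·0.336) = 514 - 0.7·202.
So N* = 373/0.765 = 487, and then M* = 202 - 0.336·487 = 38.3.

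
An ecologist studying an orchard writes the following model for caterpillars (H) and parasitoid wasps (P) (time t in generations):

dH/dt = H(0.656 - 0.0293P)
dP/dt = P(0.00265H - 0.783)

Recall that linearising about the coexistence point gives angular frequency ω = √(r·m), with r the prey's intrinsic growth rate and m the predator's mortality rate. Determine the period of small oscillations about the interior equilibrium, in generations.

T ≈ 8.77 generations

Here r = 0.656 and m = 0.783, so r·m = 0.514.
ω = √0.514 = 0.717 per generation, hence T = 2π/ω ≈ 8.77 generations.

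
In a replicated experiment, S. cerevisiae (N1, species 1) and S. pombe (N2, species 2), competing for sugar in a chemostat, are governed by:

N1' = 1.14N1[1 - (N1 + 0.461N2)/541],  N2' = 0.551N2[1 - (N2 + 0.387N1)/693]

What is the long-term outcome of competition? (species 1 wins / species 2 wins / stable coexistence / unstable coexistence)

stable coexistence

Compare the nullcline intercepts: K1/α12 = 541/0.461 = 1170 > K2 = 693; K2/α21 = 693/0.387 = 1790 > K1 = 541.
Since both inequalities hold, each species can invade when rare, so the interior equilibrium is stable.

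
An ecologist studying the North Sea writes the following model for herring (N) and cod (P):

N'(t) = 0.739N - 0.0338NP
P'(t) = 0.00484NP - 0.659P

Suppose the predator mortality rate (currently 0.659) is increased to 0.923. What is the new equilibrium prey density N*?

At the interior fixed point, setting dP/dt = 0 with P > 0 fixes N* = (predator death rate)/(NP coefficient) — independent of the other coefficients.
With the change, N* = 0.923/0.00484 = 191; it rises from 136.

N* ≈ 191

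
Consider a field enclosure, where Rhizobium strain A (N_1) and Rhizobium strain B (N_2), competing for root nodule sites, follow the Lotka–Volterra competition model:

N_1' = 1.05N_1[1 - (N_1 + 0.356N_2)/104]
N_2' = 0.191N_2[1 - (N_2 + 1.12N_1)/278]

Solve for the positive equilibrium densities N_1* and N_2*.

N_1* ≈ 8.37, N_2* ≈ 269

Setting both brackets to zero gives the nullclines N_1 + 0.356N_2 = 104 and 1.12N_1 + N_2 = 278.
Substituting N_2 = 278 - 1.12N_1 into the first: N_1(1 - 0.356·1.12) = 104 - 0.356·278.
So N_1* = 5.03/0.601 = 8.37, and then N_2* = 278 - 1.12·8.37 = 269.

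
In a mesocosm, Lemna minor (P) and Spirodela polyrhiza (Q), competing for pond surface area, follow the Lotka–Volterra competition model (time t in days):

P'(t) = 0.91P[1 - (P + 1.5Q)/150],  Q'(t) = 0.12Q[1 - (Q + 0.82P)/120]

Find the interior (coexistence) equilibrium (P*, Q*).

Setting both brackets to zero gives the nullclines P + 1.5Q = 150 and 0.82P + Q = 120.
Substituting Q = 120 - 0.82P into the first: P(1 - 1.5·0.82) = 150 - 1.5·120.
So P* = -30/-0.23 = 130, and then Q* = 120 - 0.82·130 = 13.

P* ≈ 130, Q* ≈ 13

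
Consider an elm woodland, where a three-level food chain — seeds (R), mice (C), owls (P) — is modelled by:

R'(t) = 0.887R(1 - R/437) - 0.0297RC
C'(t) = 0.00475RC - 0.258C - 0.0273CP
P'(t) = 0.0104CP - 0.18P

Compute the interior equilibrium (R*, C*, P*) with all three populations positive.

From dP/dt = 0: 0.0104C* = 0.18, so C* = 17.3.
From dR/dt = 0: 0.887(1 - R*/437) = 0.0297·17.3, giving R* = 437·(1 - 0.58) = 184.
From dC/dt = 0: 0.00475·184 - 0.258 = 0.0273P*, so P* = 0.615/0.0273 = 22.5.

R* ≈ 184, C* ≈ 17.3, P* ≈ 22.5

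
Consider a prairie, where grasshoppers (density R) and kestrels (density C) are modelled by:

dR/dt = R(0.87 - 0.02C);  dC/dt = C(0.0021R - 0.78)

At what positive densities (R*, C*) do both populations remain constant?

Set dC/dt = 0 with C > 0: 0.0021R - 0.78 = 0, so R* = 0.78/0.0021 = 371.
Set dR/dt = 0 with R > 0: 0.87 - 0.02C = 0, so C* = 0.87/0.02 = 43.5.

R* ≈ 371, C* ≈ 43.5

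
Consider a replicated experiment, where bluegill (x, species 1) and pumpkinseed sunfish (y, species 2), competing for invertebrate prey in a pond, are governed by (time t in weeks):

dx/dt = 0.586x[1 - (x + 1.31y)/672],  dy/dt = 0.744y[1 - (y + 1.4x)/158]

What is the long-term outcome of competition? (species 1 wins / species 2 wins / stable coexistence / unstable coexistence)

species 1 excludes species 2

Compare the nullcline intercepts: K1/α12 = 672/1.31 = 513 > K2 = 158; K2/α21 = 158/1.4 = 113 < K1 = 672.
Since the inequalities point opposite ways, species 1 can invade but species 2 cannot.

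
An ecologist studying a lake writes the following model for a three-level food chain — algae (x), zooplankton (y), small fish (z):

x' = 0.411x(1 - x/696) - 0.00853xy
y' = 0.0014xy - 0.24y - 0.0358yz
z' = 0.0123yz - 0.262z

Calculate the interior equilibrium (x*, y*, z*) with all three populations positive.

x* ≈ 388, y* ≈ 21.3, z* ≈ 8.48

From dz/dt = 0: 0.0123y* = 0.262, so y* = 21.3.
From dx/dt = 0: 0.411(1 - x*/696) = 0.00853·21.3, giving x* = 696·(1 - 0.442) = 388.
From dy/dt = 0: 0.0014·388 - 0.24 = 0.0358z*, so z* = 0.304/0.0358 = 8.48.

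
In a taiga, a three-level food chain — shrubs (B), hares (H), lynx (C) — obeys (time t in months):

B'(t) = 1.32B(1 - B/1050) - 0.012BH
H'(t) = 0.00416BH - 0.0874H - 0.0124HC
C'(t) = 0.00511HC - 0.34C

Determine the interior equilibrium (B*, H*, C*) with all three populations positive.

B* ≈ 415, H* ≈ 66.5, C* ≈ 132

From dC/dt = 0: 0.00511H* = 0.34, so H* = 66.5.
From dB/dt = 0: 1.32(1 - B*/1050) = 0.012·66.5, giving B* = 1050·(1 - 0.605) = 415.
From dH/dt = 0: 0.00416·415 - 0.0874 = 0.0124C*, so C* = 1.64/0.0124 = 132.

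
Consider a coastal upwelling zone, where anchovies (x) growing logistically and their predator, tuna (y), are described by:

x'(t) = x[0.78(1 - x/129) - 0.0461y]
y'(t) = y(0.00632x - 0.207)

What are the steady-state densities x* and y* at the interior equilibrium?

From dy/dt = 0 with y > 0: 0.00632x* = 0.207, so x* = 32.8.
Substitute into dx/dt = 0: 0.78(1 - 32.8/129) = 0.0461y*.
The bracket is 0.746, giving y* = 0.582/0.0461 = 12.6.

x* ≈ 32.8, y* ≈ 12.6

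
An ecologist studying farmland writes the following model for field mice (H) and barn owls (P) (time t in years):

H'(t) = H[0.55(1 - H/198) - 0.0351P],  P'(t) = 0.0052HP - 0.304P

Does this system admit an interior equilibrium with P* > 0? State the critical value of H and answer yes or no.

The predator equation gives dP/dt > 0 only when H > 0.304/0.0052 = 58.5.
Without the predator, H → K = 198. Since 198 > 58.5, the predator can invade and persist.

Threshold H = 58.5; K > 58.5, so yes, the predator persists.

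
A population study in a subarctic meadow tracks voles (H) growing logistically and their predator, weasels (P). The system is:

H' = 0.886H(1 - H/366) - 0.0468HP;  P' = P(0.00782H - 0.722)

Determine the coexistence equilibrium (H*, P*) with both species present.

H* ≈ 92.3, P* ≈ 14.2

From dP/dt = 0 with P > 0: 0.00782H* = 0.722, so H* = 92.3.
Substitute into dH/dt = 0: 0.886(1 - 92.3/366) = 0.0468P*.
The bracket is 0.748, giving P* = 0.662/0.0468 = 14.2.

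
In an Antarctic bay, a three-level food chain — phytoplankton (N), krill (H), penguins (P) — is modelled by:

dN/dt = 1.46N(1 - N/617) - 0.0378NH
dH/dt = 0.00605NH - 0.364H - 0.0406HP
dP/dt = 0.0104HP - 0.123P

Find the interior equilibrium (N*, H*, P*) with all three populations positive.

From dP/dt = 0: 0.0104H* = 0.123, so H* = 11.8.
From dN/dt = 0: 1.46(1 - N*/617) = 0.0378·11.8, giving N* = 617·(1 - 0.306) = 428.
From dH/dt = 0: 0.00605·428 - 0.364 = 0.0406P*, so P* = 2.23/0.0406 = 54.8.

N* ≈ 428, H* ≈ 11.8, P* ≈ 54.8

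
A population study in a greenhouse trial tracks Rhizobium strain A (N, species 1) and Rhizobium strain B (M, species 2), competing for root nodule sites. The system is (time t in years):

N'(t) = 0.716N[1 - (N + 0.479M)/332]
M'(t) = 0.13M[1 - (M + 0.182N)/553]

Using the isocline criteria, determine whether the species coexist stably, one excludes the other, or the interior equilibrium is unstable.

stable coexistence

Compare the nullcline intercepts: K1/α12 = 332/0.479 = 693 > K2 = 553; K2/α21 = 553/0.182 = 3040 > K1 = 332.
Since both inequalities hold, each species can invade when rare, so the interior equilibrium is stable.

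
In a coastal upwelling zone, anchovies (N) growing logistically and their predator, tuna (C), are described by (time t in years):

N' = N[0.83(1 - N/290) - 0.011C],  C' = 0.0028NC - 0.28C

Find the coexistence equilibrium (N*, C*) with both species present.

From dC/dt = 0 with C > 0: 0.0028N* = 0.28, so N* = 100.
Substitute into dN/dt = 0: 0.83(1 - 100/290) = 0.011C*.
The bracket is 0.655, giving C* = 0.544/0.011 = 49.4.

N* ≈ 100, C* ≈ 49.4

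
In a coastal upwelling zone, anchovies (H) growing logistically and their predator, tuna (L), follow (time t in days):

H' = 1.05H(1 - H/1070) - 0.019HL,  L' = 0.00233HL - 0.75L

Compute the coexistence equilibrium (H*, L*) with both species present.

H* ≈ 322, L* ≈ 38.6

From dL/dt = 0 with L > 0: 0.00233H* = 0.75, so H* = 322.
Substitute into dH/dt = 0: 1.05(1 - 322/1070) = 0.019L*.
The bracket is 0.699, giving L* = 0.734/0.019 = 38.6.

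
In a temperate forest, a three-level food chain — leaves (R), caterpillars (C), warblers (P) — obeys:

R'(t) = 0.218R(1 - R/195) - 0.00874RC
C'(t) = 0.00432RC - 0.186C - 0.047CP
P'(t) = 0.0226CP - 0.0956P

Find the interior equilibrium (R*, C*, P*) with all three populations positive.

From dP/dt = 0: 0.0226C* = 0.0956, so C* = 4.23.
From dR/dt = 0: 0.218(1 - R*/195) = 0.00874·4.23, giving R* = 195·(1 - 0.17) = 162.
From dC/dt = 0: 0.00432·162 - 0.186 = 0.047P*, so P* = 0.514/0.047 = 10.9.

R* ≈ 162, C* ≈ 4.23, P* ≈ 10.9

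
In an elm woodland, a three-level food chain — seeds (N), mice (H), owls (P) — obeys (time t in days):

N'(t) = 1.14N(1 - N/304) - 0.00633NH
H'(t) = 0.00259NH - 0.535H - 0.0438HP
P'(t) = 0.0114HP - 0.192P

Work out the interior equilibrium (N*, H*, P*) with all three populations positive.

From dP/dt = 0: 0.0114H* = 0.192, so H* = 16.8.
From dN/dt = 0: 1.14(1 - N*/304) = 0.00633·16.8, giving N* = 304·(1 - 0.0935) = 276.
From dH/dt = 0: 0.00259·276 - 0.535 = 0.0438P*, so P* = 0.179/0.0438 = 4.08.

N* ≈ 276, H* ≈ 16.8, P* ≈ 4.08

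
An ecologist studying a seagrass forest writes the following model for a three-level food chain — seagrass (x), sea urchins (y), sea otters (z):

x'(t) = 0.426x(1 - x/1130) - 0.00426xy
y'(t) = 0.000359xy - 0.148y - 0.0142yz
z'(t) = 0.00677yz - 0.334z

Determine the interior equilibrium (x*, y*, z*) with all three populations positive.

x* ≈ 573, y* ≈ 49.3, z* ≈ 4.05

From dz/dt = 0: 0.00677y* = 0.334, so y* = 49.3.
From dx/dt = 0: 0.426(1 - x*/1130) = 0.00426·49.3, giving x* = 1130·(1 - 0.493) = 573.
From dy/dt = 0: 0.000359·573 - 0.148 = 0.0142z*, so z* = 0.0575/0.0142 = 4.05.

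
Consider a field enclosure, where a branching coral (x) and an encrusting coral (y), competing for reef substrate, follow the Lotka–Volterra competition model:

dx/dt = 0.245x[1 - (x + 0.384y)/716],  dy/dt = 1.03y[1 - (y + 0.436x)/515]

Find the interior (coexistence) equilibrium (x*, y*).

Setting both brackets to zero gives the nullclines x + 0.384y = 716 and 0.436x + y = 515.
Substituting y = 515 - 0.436x into the first: x(1 - 0.384·0.436) = 716 - 0.384·515.
So x* = 518/0.833 = 622, and then y* = 515 - 0.436·622 = 244.

x* ≈ 622, y* ≈ 244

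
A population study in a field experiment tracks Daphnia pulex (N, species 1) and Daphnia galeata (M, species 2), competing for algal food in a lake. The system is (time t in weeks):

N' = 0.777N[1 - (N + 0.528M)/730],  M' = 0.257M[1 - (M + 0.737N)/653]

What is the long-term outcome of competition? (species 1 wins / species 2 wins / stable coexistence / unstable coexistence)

Compare the nullcline intercepts: K1/α12 = 730/0.528 = 1380 > K2 = 653; K2/α21 = 653/0.737 = 886 > K1 = 730.
Since both inequalities hold, each species can invade when rare, so the interior equilibrium is stable.

stable coexistence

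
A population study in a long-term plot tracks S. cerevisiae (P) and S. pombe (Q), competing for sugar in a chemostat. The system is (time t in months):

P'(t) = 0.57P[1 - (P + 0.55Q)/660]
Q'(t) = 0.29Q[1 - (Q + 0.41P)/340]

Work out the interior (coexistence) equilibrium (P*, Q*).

Setting both brackets to zero gives the nullclines P + 0.55Q = 660 and 0.41P + Q = 340.
Substituting Q = 340 - 0.41P into the first: P(1 - 0.55·0.41) = 660 - 0.55·340.
So P* = 473/0.774 = 611, and then Q* = 340 - 0.41·611 = 89.6.

P* ≈ 611, Q* ≈ 89.6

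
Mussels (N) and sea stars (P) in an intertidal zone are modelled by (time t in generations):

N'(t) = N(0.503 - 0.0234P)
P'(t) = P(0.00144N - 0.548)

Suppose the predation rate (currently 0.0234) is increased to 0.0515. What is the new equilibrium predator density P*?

At the interior fixed point, setting dN/dt = 0 with N > 0 fixes P* = (prey growth rate)/(NP coefficient) — independent of the other coefficients.
With the change, P* = 0.503/0.0515 = 9.77; it falls from 21.5.

P* ≈ 9.77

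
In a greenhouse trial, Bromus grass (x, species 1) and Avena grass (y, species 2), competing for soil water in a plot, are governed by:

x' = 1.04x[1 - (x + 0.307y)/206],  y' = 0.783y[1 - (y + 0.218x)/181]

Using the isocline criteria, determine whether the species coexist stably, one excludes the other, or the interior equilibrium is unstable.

Compare the nullcline intercepts: K1/α12 = 206/0.307 = 671 > K2 = 181; K2/α21 = 181/0.218 = 830 > K1 = 206.
Since both inequalities hold, each species can invade when rare, so the interior equilibrium is stable.

stable coexistence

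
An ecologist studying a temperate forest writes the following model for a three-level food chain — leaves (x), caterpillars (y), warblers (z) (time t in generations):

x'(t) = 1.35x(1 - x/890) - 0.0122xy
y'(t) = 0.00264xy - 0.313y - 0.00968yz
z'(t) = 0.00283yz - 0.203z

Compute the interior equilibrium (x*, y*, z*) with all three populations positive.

From dz/dt = 0: 0.00283y* = 0.203, so y* = 71.7.
From dx/dt = 0: 1.35(1 - x*/890) = 0.0122·71.7, giving x* = 890·(1 - 0.648) = 313.
From dy/dt = 0: 0.00264·313 - 0.313 = 0.00968z*, so z* = 0.513/0.00968 = 53.

x* ≈ 313, y* ≈ 71.7, z* ≈ 53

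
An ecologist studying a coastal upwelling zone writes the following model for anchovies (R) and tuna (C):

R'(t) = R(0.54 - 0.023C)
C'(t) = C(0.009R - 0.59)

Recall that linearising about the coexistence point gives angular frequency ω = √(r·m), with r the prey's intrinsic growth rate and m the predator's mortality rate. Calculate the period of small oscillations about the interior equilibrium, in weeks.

T ≈ 11.1 weeks

Here r = 0.54 and m = 0.59, so r·m = 0.319.
ω = √0.319 = 0.564 per week, hence T = 2π/ω ≈ 11.1 weeks.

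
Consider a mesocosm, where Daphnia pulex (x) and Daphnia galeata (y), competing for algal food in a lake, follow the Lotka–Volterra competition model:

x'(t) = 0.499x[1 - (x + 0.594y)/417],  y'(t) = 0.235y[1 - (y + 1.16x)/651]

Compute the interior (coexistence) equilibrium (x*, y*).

x* ≈ 97.5, y* ≈ 538

Setting both brackets to zero gives the nullclines x + 0.594y = 417 and 1.16x + y = 651.
Substituting y = 651 - 1.16x into the first: x(1 - 0.594·1.16) = 417 - 0.594·651.
So x* = 30.3/0.311 = 97.5, and then y* = 651 - 1.16·97.5 = 538.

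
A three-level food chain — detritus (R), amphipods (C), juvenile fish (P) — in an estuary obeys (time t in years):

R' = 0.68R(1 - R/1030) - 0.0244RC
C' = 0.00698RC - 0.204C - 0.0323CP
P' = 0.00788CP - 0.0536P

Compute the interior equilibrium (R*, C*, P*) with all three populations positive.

R* ≈ 779, C* ≈ 6.8, P* ≈ 162

From dP/dt = 0: 0.00788C* = 0.0536, so C* = 6.8.
From dR/dt = 0: 0.68(1 - R*/1030) = 0.0244·6.8, giving R* = 1030·(1 - 0.244) = 779.
From dC/dt = 0: 0.00698·779 - 0.204 = 0.0323P*, so P* = 5.23/0.0323 = 162.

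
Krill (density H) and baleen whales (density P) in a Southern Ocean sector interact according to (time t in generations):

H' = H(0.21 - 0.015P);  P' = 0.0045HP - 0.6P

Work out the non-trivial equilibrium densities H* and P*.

Set dP/dt = 0 with P > 0: 0.0045H - 0.6 = 0, so H* = 0.6/0.0045 = 133.
Set dH/dt = 0 with H > 0: 0.21 - 0.015P = 0, so P* = 0.21/0.015 = 14.

H* ≈ 133, P* ≈ 14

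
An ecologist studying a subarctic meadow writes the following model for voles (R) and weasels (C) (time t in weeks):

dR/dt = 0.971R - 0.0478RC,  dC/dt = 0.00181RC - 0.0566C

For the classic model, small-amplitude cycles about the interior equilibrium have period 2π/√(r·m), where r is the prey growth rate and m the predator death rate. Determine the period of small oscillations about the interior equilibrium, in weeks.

Here r = 0.971 and m = 0.0566, so r·m = 0.055.
ω = √0.055 = 0.234 per week, hence T = 2π/ω ≈ 26.8 weeks.

T ≈ 26.8 weeks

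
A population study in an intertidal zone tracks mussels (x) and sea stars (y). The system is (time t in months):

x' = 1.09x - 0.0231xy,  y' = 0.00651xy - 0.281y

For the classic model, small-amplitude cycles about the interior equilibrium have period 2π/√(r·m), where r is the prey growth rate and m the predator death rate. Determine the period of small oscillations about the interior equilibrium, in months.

T ≈ 11.4 months

Here r = 1.09 and m = 0.281, so r·m = 0.306.
ω = √0.306 = 0.553 per month, hence T = 2π/ω ≈ 11.4 months.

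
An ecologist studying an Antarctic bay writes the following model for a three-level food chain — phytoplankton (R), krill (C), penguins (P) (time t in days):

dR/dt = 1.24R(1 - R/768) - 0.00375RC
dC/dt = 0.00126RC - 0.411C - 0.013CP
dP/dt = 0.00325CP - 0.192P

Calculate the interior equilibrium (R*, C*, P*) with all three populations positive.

From dP/dt = 0: 0.00325C* = 0.192, so C* = 59.1.
From dR/dt = 0: 1.24(1 - R*/768) = 0.00375·59.1, giving R* = 768·(1 - 0.179) = 631.
From dC/dt = 0: 0.00126·631 - 0.411 = 0.013P*, so P* = 0.384/0.013 = 29.5.

R* ≈ 631, C* ≈ 59.1, P* ≈ 29.5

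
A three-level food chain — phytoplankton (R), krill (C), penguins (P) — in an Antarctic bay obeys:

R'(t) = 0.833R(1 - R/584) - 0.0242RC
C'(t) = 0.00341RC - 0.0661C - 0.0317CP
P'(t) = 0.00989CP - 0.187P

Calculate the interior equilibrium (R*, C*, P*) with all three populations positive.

From dP/dt = 0: 0.00989C* = 0.187, so C* = 18.9.
From dR/dt = 0: 0.833(1 - R*/584) = 0.0242·18.9, giving R* = 584·(1 - 0.549) = 263.
From dC/dt = 0: 0.00341·263 - 0.0661 = 0.0317P*, so P* = 0.831/0.0317 = 26.2.

R* ≈ 263, C* ≈ 18.9, P* ≈ 26.2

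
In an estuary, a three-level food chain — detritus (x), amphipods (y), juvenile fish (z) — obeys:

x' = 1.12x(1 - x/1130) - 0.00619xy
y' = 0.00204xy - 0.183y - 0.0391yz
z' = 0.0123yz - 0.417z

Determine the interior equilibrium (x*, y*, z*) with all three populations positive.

From dz/dt = 0: 0.0123y* = 0.417, so y* = 33.9.
From dx/dt = 0: 1.12(1 - x*/1130) = 0.00619·33.9, giving x* = 1130·(1 - 0.187) = 918.
From dy/dt = 0: 0.00204·918 - 0.183 = 0.0391z*, so z* = 1.69/0.0391 = 43.2.

x* ≈ 918, y* ≈ 33.9, z* ≈ 43.2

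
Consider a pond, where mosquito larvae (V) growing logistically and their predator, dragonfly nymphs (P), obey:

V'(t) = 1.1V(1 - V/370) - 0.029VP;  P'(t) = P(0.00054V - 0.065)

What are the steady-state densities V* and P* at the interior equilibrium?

V* ≈ 120, P* ≈ 25.6

From dP/dt = 0 with P > 0: 0.00054V* = 0.065, so V* = 120.
Substitute into dV/dt = 0: 1.1(1 - 120/370) = 0.029P*.
The bracket is 0.675, giving P* = 0.742/0.029 = 25.6.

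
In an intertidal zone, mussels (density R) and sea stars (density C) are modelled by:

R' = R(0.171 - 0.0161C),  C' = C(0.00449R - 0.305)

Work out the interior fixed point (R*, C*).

Set dC/dt = 0 with C > 0: 0.00449R - 0.305 = 0, so R* = 0.305/0.00449 = 67.9.
Set dR/dt = 0 with R > 0: 0.171 - 0.0161C = 0, so C* = 0.171/0.0161 = 10.6.

R* ≈ 67.9, C* ≈ 10.6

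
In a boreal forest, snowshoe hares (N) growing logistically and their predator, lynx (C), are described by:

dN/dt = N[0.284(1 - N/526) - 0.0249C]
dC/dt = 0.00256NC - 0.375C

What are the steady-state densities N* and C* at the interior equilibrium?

N* ≈ 146, C* ≈ 8.23

From dC/dt = 0 with C > 0: 0.00256N* = 0.375, so N* = 146.
Substitute into dN/dt = 0: 0.284(1 - 146/526) = 0.0249C*.
The bracket is 0.722, giving C* = 0.205/0.0249 = 8.23.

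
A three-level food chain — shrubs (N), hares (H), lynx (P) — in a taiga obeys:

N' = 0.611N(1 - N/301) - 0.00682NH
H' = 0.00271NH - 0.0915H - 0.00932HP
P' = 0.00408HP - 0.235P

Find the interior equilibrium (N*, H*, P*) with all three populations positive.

From dP/dt = 0: 0.00408H* = 0.235, so H* = 57.6.
From dN/dt = 0: 0.611(1 - N*/301) = 0.00682·57.6, giving N* = 301·(1 - 0.643) = 107.
From dH/dt = 0: 0.00271·107 - 0.0915 = 0.00932P*, so P* = 0.2/0.00932 = 21.4.

N* ≈ 107, H* ≈ 57.6, P* ≈ 21.4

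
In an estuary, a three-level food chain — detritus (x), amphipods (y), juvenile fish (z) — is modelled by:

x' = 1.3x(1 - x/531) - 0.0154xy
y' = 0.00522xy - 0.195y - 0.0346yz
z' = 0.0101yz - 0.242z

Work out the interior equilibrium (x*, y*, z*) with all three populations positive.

x* ≈ 380, y* ≈ 24, z* ≈ 51.7

From dz/dt = 0: 0.0101y* = 0.242, so y* = 24.
From dx/dt = 0: 1.3(1 - x*/531) = 0.0154·24, giving x* = 531·(1 - 0.284) = 380.
From dy/dt = 0: 0.00522·380 - 0.195 = 0.0346z*, so z* = 1.79/0.0346 = 51.7.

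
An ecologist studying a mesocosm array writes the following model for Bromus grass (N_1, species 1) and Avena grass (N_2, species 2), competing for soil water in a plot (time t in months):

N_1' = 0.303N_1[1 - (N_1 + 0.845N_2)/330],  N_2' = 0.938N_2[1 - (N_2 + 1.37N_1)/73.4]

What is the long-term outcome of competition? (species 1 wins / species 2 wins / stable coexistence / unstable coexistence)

species 1 excludes species 2

Compare the nullcline intercepts: K1/α12 = 330/0.845 = 391 > K2 = 73.4; K2/α21 = 73.4/1.37 = 53.6 < K1 = 330.
Since the inequalities point opposite ways, species 1 can invade but species 2 cannot.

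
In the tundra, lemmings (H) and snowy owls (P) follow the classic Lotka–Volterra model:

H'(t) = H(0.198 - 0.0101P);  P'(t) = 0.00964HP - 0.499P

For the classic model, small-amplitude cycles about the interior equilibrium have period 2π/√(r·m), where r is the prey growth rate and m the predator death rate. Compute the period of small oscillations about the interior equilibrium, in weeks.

Here r = 0.198 and m = 0.499, so r·m = 0.0988.
ω = √0.0988 = 0.314 per week, hence T = 2π/ω ≈ 20 weeks.

T ≈ 20 weeks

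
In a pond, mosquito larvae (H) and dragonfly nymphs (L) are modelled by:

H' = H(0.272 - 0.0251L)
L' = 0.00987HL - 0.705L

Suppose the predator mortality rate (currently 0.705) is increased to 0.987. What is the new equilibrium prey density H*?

H* ≈ 100

At the interior fixed point, setting dL/dt = 0 with L > 0 fixes H* = (predator death rate)/(HL coefficient) — independent of the other coefficients.
With the change, H* = 0.987/0.00987 = 100; it rises from 71.4.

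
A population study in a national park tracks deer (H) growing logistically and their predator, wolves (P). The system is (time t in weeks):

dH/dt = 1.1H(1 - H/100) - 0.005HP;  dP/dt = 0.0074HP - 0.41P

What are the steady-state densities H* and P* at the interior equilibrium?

H* ≈ 55.4, P* ≈ 98.1

From dP/dt = 0 with P > 0: 0.0074H* = 0.41, so H* = 55.4.
Substitute into dH/dt = 0: 1.1(1 - 55.4/100) = 0.005P*.
The bracket is 0.446, giving P* = 0.491/0.005 = 98.1.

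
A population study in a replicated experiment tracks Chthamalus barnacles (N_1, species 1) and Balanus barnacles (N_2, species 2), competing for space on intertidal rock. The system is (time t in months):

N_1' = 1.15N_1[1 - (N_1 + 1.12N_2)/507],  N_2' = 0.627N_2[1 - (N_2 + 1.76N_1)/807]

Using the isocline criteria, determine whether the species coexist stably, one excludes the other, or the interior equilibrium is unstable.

Compare the nullcline intercepts: K1/α12 = 507/1.12 = 453 < K2 = 807; K2/α21 = 807/1.76 = 459 < K1 = 507.
Since both are reversed, neither can invade when rare; the interior point is a saddle.

unstable coexistence (outcome depends on initial conditions)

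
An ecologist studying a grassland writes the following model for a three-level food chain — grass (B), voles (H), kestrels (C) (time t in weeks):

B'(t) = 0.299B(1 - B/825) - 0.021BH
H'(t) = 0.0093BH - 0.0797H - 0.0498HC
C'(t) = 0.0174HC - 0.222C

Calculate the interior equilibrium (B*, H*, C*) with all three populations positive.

From dC/dt = 0: 0.0174H* = 0.222, so H* = 12.8.
From dB/dt = 0: 0.299(1 - B*/825) = 0.021·12.8, giving B* = 825·(1 - 0.896) = 85.7.
From dH/dt = 0: 0.0093·85.7 - 0.0797 = 0.0498C*, so C* = 0.718/0.0498 = 14.4.

B* ≈ 85.7, H* ≈ 12.8, C* ≈ 14.4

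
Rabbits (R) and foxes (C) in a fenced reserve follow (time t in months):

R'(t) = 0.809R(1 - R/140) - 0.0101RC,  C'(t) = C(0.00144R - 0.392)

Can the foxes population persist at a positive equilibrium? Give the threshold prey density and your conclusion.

Threshold R = 272; K < 272, so no, the predator goes extinct.

The predator equation gives dC/dt > 0 only when R > 0.392/0.00144 = 272.
Without the predator, R → K = 140. Since 140 < 272, the predator cannot invade.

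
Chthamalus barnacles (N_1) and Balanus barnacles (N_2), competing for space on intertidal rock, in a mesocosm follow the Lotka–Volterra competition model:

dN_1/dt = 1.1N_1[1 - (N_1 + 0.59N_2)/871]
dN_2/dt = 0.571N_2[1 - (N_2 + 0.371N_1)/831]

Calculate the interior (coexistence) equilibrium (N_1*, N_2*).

Setting both brackets to zero gives the nullclines N_1 + 0.59N_2 = 871 and 0.371N_1 + N_2 = 831.
Substituting N_2 = 831 - 0.371N_1 into the first: N_1(1 - 0.59·0.371) = 871 - 0.59·831.
So N_1* = 381/0.781 = 487, and then N_2* = 831 - 0.371·487 = 650.

N_1* ≈ 487, N_2* ≈ 650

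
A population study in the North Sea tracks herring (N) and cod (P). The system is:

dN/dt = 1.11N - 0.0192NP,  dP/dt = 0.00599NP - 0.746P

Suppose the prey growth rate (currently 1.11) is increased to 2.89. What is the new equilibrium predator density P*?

P* ≈ 151

At the interior fixed point, setting dN/dt = 0 with N > 0 fixes P* = (prey growth rate)/(NP coefficient) — independent of the other coefficients.
With the change, P* = 2.89/0.0192 = 151; it rises from 57.8.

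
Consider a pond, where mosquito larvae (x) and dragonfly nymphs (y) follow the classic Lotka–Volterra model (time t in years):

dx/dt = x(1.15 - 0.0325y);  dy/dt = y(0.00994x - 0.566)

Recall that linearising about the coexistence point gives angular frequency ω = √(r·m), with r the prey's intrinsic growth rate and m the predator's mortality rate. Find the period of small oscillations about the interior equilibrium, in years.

T ≈ 7.79 years

Here r = 1.15 and m = 0.566, so r·m = 0.651.
ω = √0.651 = 0.807 per year, hence T = 2π/ω ≈ 7.79 years.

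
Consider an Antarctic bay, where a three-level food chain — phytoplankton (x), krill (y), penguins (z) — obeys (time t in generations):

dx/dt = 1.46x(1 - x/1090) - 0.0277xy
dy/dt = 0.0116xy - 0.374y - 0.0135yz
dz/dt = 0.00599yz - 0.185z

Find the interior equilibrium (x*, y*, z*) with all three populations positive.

From dz/dt = 0: 0.00599y* = 0.185, so y* = 30.9.
From dx/dt = 0: 1.46(1 - x*/1090) = 0.0277·30.9, giving x* = 1090·(1 - 0.586) = 451.
From dy/dt = 0: 0.0116·451 - 0.374 = 0.0135z*, so z* = 4.86/0.0135 = 360.

x* ≈ 451, y* ≈ 30.9, z* ≈ 360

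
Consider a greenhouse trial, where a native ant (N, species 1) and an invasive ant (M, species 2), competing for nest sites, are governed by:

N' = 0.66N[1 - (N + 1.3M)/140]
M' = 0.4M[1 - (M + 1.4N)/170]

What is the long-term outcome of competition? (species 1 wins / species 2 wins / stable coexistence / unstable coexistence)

Compare the nullcline intercepts: K1/α12 = 140/1.3 = 108 < K2 = 170; K2/α21 = 170/1.4 = 121 < K1 = 140.
Since both are reversed, neither can invade when rare; the interior point is a saddle.

unstable coexistence (outcome depends on initial conditions)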